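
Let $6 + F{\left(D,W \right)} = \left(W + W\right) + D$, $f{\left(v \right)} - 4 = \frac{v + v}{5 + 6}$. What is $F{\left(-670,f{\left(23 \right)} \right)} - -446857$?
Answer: $\frac{4908171}{11} \approx 4.462 \cdot 10^{5}$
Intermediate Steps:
$f{\left(v \right)} = 4 + \frac{2 v}{11}$ ($f{\left(v \right)} = 4 + \frac{v + v}{5 + 6} = 4 + \frac{2 v}{11}$)
$F{\left(D,W \right)} = -6 + D + 2 W$ ($F{\left(D,W \right)} = -6 + \left(\left(W + W\right) + D\right) = -6 + \left(2 W + D\right) = -6 + \left(D + 2 W\right) = -6 + D + 2 W$)
$F{\left(-670,f{\left(23 \right)} \right)} - -446857 = \left(-6 - 670 + 2 \left(4 + \frac{2}{11} \cdot 23\right)\right) - -446857 = \left(-6 - 670 + 2 \left(4 + \frac{46}{11}\right)\right) + 446857 = \left(-6 - 670 + 2 \cdot \frac{90}{11}\right) + 446857 = \left(-6 - 670 + \frac{180}{11}\right) + 446857 = - \frac{7256}{11} + 446857 = \frac{4908171}{11}$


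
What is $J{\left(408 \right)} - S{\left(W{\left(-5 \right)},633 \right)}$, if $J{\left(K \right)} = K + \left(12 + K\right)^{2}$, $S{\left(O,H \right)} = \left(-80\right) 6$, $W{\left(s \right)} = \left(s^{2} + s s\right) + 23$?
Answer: $177288$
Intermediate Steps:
$W{\left(s \right)} = 23 + 2 s^{2}$ ($W{\left(s \right)} = \left(s^{2} + s^{2}\right) + 23 = 2 s^{2} + 23 = 23 + 2 s^{2}$)
$S{\left(O,H \right)} = -480$
$J{\left(408 \right)} - S{\left(W{\left(-5 \right)},633 \right)} = \left(408 + \left(12 + 408\right)^{2}\right) - -480 = \left(408 + 420^{2}\right) + 480 = \left(408 + 176400\right) + 480 = 176808 + 480 = 177288$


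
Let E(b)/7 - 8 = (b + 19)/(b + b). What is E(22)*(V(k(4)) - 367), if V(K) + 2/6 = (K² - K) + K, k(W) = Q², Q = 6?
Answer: 1277381/22 ≈ 58063.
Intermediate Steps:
k(W) = 36 (k(W) = 6² = 36)
E(b) = 56 + 7*(19 + b)/(2*b) (E(b) = 56 + 7*((b + 19)/(b + b)) = 56 + 7*((19 + b)/((2*b))) = 56 + 7*((19 + b)*(1/(2*b))) = 56 + 7*((19 + b)/(2*b)) = 56 + 7*(19 + b)/(2*b))
V(K) = -⅓ + K² (V(K) = -⅓ + ((K² - K) + K) = -⅓ + K²)
E(22)*(V(k(4)) - 367) = ((7/2)*(19 + 17*22)/22)*((-⅓ + 36²) - 367) = ((7/2)*(1/22)*(19 + 374))*((-⅓ + 1296) - 367) = ((7/2)*(1/22)*393)*(3887/3 - 367) = (2751/44)*(2786/3) = 1277381/22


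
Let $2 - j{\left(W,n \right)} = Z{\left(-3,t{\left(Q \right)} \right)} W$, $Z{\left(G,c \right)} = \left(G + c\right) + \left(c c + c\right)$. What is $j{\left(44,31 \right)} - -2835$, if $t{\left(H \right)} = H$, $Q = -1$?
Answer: $3013$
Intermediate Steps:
$Z{\left(G,c \right)} = G + c^{2} + 2 c$ ($Z{\left(G,c \right)} = \left(G + c\right) + \left(c^{2} + c\right) = \left(G + c\right) + \left(c + c^{2}\right) = G + c^{2} + 2 c$)
$j{\left(W,n \right)} = 2 + 4 W$ ($j{\left(W,n \right)} = 2 - \left(-3 + \left(-1\right)^{2} + 2 \left(-1\right)\right) W = 2 - \left(-3 + 1 - 2\right) W = 2 - - 4 W = 2 + 4 W$)
$j{\left(44,31 \right)} - -2835 = \left(2 + 4 \cdot 44\right) - -2835 = \left(2 + 176\right) + 2835 = 178 + 2835 = 3013$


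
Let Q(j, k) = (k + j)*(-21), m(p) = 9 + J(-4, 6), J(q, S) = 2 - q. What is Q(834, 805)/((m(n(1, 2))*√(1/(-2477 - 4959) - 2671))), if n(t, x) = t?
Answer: 298298*I*√218477127/99307785 ≈ 44.399*I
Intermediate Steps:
m(p) = 15 (m(p) = 9 + (2 - 1*(-4)) = 9 + (2 + 4) = 9 + 6 = 15)
Q(j, k) = -21*j - 21*k (Q(j, k) = (j + k)*(-21) = -21*j - 21*k)
Q(834, 805)/((m(n(1, 2))*√(1/(-2477 - 4959) - 2671))) = (-21*834 - 21*805)/((15*√(1/(-2477 - 4959) - 2671))) = (-17514 - 16905)/((15*√(1/(-7436) - 2671))) = -34419*1/(15*√(-1/7436 - 2671)) = -34419*(-26*I*√218477127/297923355) = -(-298298)*I*√218477127/99307785 = 298298*I*√218477127/99307785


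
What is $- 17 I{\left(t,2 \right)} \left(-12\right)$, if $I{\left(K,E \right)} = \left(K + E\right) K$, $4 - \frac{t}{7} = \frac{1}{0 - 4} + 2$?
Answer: $\frac{228123}{4} \approx 57031.0$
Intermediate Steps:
$t = \frac{63}{4}$ ($t = 28 - 7 \left(\frac{1}{0 - 4} + 2\right) = 28 - 7 \left(\frac{1}{-4} + 2\right) = 28 - 7 \left(- \frac{1}{4} + 2\right) = 28 - \frac{49}{4} = \frac{63}{4} \approx 15.75$)
$I{\left(K,E \right)} = K \left(E + K\right)$ ($I{\left(K,E \right)} = \left(E + K\right) K = K \left(E + K\right)$)
$- 17 I{\left(t,2 \right)} \left(-12\right) = - 17 \frac{63 \left(2 + \frac{63}{4}\right)}{4} \left(-12\right) = - 17 \cdot \frac{63}{4} \cdot \frac{71}{4} \left(-12\right) = \left(-17\right) \frac{4473}{16} \left(-12\right) = \left(- \frac{76041}{16}\right) \left(-12\right) = \frac{228123}{4}$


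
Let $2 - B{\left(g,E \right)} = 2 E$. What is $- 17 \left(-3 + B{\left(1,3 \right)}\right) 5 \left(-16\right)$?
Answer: $-9520$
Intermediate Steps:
$B{\left(g,E \right)} = 2 - 2 E$
$- 17 \left(-3 + B{\left(1,3 \right)}\right) 5 \left(-16\right) = - 17 \left(-3 + \left(2 - 6\right)\right) 5 \left(-16\right) = - 17 \left(-3 - 4\right) 5 \left(-16\right) = - 17 \left(\left(-7\right) 5\right) \left(-16\right) = \left(-17\right) \left(-35\right) \left(-16\right) = 595 \left(-16\right) = -9520$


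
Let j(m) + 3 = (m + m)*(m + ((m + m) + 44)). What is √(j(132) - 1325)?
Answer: 4*√7177 ≈ 338.87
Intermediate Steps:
j(m) = -3 + 2*m*(44 + 3*m) (j(m) = -3 + (m + m)*(m + ((m + m) + 44)) = -3 + (2*m)*(m + (2*m + 44)) = -3 + (2*m)*(m + (44 + 2*m)) = -3 + (2*m)*(44 + 3*m) = -3 + 2*m*(44 + 3*m))
√(j(132) - 1325) = √((-3 + 6*132² + 88*132) - 1325) = √((-3 + 6*17424 + 11616) - 1325) = √((-3 + 104544 + 11616) - 1325) = √(116157 - 1325) = √114832 = 4*√7177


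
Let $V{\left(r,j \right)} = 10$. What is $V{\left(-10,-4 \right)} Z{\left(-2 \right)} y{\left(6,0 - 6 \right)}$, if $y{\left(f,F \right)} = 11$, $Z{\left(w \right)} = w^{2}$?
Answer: $440$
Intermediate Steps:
$V{\left(-10,-4 \right)} Z{\left(-2 \right)} y{\left(6,0 - 6 \right)} = 10 \left(-2\right)^{2} \cdot 11 = 10 \cdot 4 \cdot 11 = 40 \cdot 11 = 440$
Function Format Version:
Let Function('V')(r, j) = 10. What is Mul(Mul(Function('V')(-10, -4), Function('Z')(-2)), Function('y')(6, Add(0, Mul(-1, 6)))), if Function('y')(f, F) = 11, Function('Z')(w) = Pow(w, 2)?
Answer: 440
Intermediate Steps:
Mul(Mul(Function('V')(-10, -4), Function('Z')(-2)), Function('y')(6, Add(0, Mul(-1, 6)))) = Mul(Mul(10, Pow(-2, 2)), 11) = Mul(Mul(10, 4), 11) = Mul(40, 11) = 440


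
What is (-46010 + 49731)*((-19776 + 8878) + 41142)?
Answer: 112537924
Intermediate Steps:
(-46010 + 49731)*((-19776 + 8878) + 41142) = 3721*(-10898 + 41142) = 3721*30244 = 112537924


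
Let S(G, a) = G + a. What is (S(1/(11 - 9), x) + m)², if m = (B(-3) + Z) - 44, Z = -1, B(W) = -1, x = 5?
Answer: 6561/4 ≈ 1640.3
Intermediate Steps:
m = -46 (m = (-1 - 1) - 44 = -2 - 44 = -46)
(S(1/(11 - 9), x) + m)² = ((1/(11 - 9) + 5) - 46)² = ((1/2 + 5) - 46)² = ((½ + 5) - 46)² = (11/2 - 46)² = (-81/2)² = 6561/4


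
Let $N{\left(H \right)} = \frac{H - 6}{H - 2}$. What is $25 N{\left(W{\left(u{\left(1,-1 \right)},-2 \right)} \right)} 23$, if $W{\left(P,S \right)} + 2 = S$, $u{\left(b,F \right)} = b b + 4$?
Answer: $\frac{2875}{3} \approx 958.33$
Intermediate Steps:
$u{\left(b,F \right)} = 4 + b^{2}$ ($u{\left(b,F \right)} = b^{2} + 4 = 4 + b^{2}$)
$W{\left(P,S \right)} = -2 + S$
$N{\left(H \right)} = \frac{-6 + H}{-2 + H}$
$25 N{\left(W{\left(u{\left(1,-1 \right)},-2 \right)} \right)} 23 = 25 \frac{-6 - 4}{-2 - 4} \cdot 23 = 25 \frac{1}{-6} \left(-10\right) 23 = 25 \left(\left(- \frac{1}{6}\right) \left(-10\right)\right) 23 = 25 \cdot \frac{5}{3} \cdot 23 = \frac{125}{3} \cdot 23 = \frac{2875}{3}$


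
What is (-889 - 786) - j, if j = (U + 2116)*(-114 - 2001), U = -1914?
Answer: 425555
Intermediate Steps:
j = -427230 (j = (-1914 + 2116)*(-114 - 2001) = 202*(-2115) = -427230)
(-889 - 786) - j = (-889 - 786) - 1*(-427230) = -1675 + 427230 = 425555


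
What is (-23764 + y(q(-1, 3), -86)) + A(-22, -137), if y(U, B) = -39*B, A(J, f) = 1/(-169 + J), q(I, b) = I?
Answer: -3898311/191 ≈ -20410.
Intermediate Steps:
(-23764 + y(q(-1, 3), -86)) + A(-22, -137) = (-23764 - 39*(-86)) + 1/(-169 - 22) = (-23764 + 3354) + 1/(-191) = -20410 - 1/191 = -3898311/191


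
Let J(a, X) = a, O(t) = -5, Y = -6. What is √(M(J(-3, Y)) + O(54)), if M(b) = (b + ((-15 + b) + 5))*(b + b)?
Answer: √91 ≈ 9.5394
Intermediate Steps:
M(b) = 2*b*(-10 + 2*b) (M(b) = (b + (-10 + b))*(2*b) = (-10 + 2*b)*(2*b) = 2*b*(-10 + 2*b))
√(M(J(-3, Y)) + O(54)) = √(4*(-3)*(-5 - 3) - 5) = √(4*(-3)*(-8) - 5) = √(96 - 5) = √91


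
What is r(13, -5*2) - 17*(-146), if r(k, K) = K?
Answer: 2472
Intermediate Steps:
r(13, -5*2) - 17*(-146) = -5*2 - 17*(-146) = -10 + 2482 = 2472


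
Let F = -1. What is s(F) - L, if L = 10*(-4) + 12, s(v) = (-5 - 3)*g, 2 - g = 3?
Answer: 36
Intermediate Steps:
g = -1 (g = 2 - 1*3 = 2 - 3 = -1)
s(v) = 8 (s(v) = (-5 - 3)*(-1) = -8*(-1) = 8)
L = -28 (L = -40 + 12 = -28)
s(F) - L = 8 - 1*(-28) = 8 + 28 = 36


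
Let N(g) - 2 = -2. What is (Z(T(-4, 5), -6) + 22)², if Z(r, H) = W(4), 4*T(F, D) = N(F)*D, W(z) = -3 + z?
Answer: 529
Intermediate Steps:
N(g) = 0 (N(g) = 2 - 2 = 0)
T(F, D) = 0 (T(F, D) = (0*D)/4 = (¼)*0 = 0)
Z(r, H) = 1 (Z(r, H) = -3 + 4 = 1)
(Z(T(-4, 5), -6) + 22)² = (1 + 22)² = 23² = 529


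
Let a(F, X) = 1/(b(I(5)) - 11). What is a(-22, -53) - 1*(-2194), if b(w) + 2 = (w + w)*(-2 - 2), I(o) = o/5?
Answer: 46073/21 ≈ 2194.0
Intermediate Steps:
I(o) = o/5 (I(o) = o*(1/5) = o/5)
b(w) = -2 - 8*w (b(w) = -2 + (w + w)*(-2 - 2) = -2 + (2*w)*(-4) = -2 - 8*w)
a(F, X) = -1/21 (a(F, X) = 1/((-2 - 8*5/5) - 11) = 1/((-2 - 8*1) - 11) = 1/((-2 - 8) - 11) = 1/(-10 - 11) = 1/(-21) = -1/21)
a(-22, -53) - 1*(-2194) = -1/21 - 1*(-2194) = -1/21 + 2194 = 46073/21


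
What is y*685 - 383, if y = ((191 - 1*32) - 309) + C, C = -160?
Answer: -212733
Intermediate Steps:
y = -310 (y = ((191 - 1*32) - 309) - 160 = ((191 - 32) - 309) - 160 = (159 - 309) - 160 = -150 - 160 = -310)
y*685 - 383 = -310*685 - 383 = -212350 - 383 = -212733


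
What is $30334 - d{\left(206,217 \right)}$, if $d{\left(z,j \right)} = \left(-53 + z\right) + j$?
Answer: $29964$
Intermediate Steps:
$d{\left(z,j \right)} = -53 + j + z$
$30334 - d{\left(206,217 \right)} = 30334 - \left(-53 + 217 + 206\right) = 30334 - 370 = 29964$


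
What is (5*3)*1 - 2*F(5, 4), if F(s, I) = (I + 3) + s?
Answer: -9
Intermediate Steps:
F(s, I) = 3 + I + s (F(s, I) = (3 + I) + s = 3 + I + s)
(5*3)*1 - 2*F(5, 4) = (5*3)*1 - 2*(3 + 4 + 5) = 15*1 - 2*12 = 15 - 24 = -9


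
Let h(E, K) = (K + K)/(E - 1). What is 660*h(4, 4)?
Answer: 1760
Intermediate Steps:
h(E, K) = 2*K/(-1 + E) (h(E, K) = (2*K)/(-1 + E) = 2*K/(-1 + E))
660*h(4, 4) = 660*(2*4/(-1 + 4)) = 660*(2*4/3) = 660*(2*4*(1/3)) = 660*(8/3) = 1760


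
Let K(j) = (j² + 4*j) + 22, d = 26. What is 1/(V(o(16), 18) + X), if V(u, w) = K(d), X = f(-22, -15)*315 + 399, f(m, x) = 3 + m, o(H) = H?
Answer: -1/4784 ≈ -0.00020903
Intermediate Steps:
K(j) = 22 + j² + 4*j
X = -5586 (X = (3 - 22)*315 + 399 = -19*315 + 399 = -5985 + 399 = -5586)
V(u, w) = 802 (V(u, w) = 22 + 26² + 4*26 = 22 + 676 + 104 = 802)
1/(V(o(16), 18) + X) = 1/(802 - 5586) = 1/(-4784) = -1/4784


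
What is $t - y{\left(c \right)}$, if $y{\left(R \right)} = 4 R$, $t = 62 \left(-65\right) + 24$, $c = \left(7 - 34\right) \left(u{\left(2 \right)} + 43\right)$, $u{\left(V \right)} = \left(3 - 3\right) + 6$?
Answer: $1286$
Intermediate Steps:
$u{\left(V \right)} = 6$ ($u{\left(V \right)} = 0 + 6 = 6$)
$c = -1323$ ($c = \left(7 - 34\right) \left(6 + 43\right) = \left(-27\right) 49 = -1323$)
$t = -4006$ ($t = -4030 + 24 = -4006$)
$t - y{\left(c \right)} = -4006 - 4 \left(-1323\right) = -4006 - -5292 = -4006 + 5292 = 1286$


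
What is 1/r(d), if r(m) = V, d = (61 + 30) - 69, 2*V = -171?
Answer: -2/171 ≈ -0.011696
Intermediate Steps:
V = -171/2 (V = (1/2)*(-171) = -171/2 ≈ -85.500)
d = 22 (d = 91 - 69 = 22)
r(m) = -171/2
1/r(d) = 1/(-171/2) = -2/171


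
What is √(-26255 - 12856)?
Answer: I*√39111 ≈ 197.77*I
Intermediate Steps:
√(-26255 - 12856) = √(-39111) = I*√39111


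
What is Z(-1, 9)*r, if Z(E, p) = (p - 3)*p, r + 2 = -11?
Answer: -702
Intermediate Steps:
r = -13 (r = -2 - 11 = -13)
Z(E, p) = p*(-3 + p) (Z(E, p) = (-3 + p)*p = p*(-3 + p))
Z(-1, 9)*r = (9*(-3 + 9))*(-13) = (9*6)*(-13) = 54*(-13) = -702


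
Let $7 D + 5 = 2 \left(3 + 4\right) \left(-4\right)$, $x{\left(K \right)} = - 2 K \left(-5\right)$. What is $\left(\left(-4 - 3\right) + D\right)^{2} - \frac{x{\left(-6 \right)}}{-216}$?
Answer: $\frac{217555}{882} \approx 246.66$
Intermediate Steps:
$x{\left(K \right)} = 10 K$
$D = - \frac{61}{7}$ ($D = - \frac{5}{7} + \frac{2 \left(3 + 4\right) \left(-4\right)}{7} = - \frac{5}{7} + \frac{2 \cdot 7 \left(-4\right)}{7} = - \frac{5}{7} + \frac{14 \left(-4\right)}{7} = - \frac{5}{7} + \frac{1}{7} \left(-56\right) = - \frac{5}{7} - 8 = - \frac{61}{7} \approx -8.7143$)
$\left(\left(-4 - 3\right) + D\right)^{2} - \frac{x{\left(-6 \right)}}{-216} = \left(\left(-4 - 3\right) - \frac{61}{7}\right)^{2} - \frac{10 \left(-6\right)}{-216} = \left(\left(-4 - 3\right) - \frac{61}{7}\right)^{2} - \left(-60\right) \left(- \frac{1}{216}\right) = \left(-7 - \frac{61}{7}\right)^{2} - \frac{5}{18} = \left(- \frac{110}{7}\right)^{2} - \frac{5}{18} = \frac{12100}{49} - \frac{5}{18} = \frac{217555}{882}$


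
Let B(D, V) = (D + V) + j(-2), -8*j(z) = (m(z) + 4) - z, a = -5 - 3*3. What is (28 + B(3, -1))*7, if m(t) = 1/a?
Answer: 3277/16 ≈ 204.81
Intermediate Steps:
a = -14 (a = -5 - 9 = -14)
m(t) = -1/14 (m(t) = 1/(-14) = -1/14)
j(z) = -55/112 + z/8 (j(z) = -((-1/14 + 4) - z)/8 = -(55/14 - z)/8 = -55/112 + z/8)
B(D, V) = -83/112 + D + V (B(D, V) = (D + V) + (-55/112 + (⅛)*(-2)) = (D + V) + (-55/112 - ¼) = (D + V) - 83/112 = -83/112 + D + V)
(28 + B(3, -1))*7 = (28 + (-83/112 + 3 - 1))*7 = (28 + 141/112)*7 = (3277/112)*7 = 3277/16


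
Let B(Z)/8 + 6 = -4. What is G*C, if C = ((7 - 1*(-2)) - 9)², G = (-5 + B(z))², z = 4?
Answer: 0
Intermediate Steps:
B(Z) = -80 (B(Z) = -48 + 8*(-4) = -48 - 32 = -80)
G = 7225 (G = (-5 - 80)² = (-85)² = 7225)
C = 0 (C = ((7 + 2) - 9)² = (9 - 9)² = 0² = 0)
G*C = 7225*0 = 0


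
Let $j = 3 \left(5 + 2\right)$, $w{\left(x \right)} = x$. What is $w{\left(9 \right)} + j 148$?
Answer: $3117$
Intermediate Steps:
$j = 21$ ($j = 3 \cdot 7 = 21$)
$w{\left(9 \right)} + j 148 = 9 + 21 \cdot 148 = 9 + 3108 = 3117$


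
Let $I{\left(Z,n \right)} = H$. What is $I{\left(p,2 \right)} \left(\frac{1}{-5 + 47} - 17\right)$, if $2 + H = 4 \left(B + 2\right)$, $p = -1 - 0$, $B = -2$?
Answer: $\frac{713}{21} \approx 33.952$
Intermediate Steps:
$p = -1$ ($p = -1 + 0 = -1$)
$H = -2$ ($H = -2 + 4 \left(-2 + 2\right) = -2 + 4 \cdot 0 = -2 + 0 = -2$)
$I{\left(Z,n \right)} = -2$
$I{\left(p,2 \right)} \left(\frac{1}{-5 + 47} - 17\right) = - 2 \left(\frac{1}{-5 + 47} - 17\right) = - 2 \left(\frac{1}{42} - 17\right) = \left(-2\right) \left(- \frac{713}{42}\right) = \frac{713}{21}$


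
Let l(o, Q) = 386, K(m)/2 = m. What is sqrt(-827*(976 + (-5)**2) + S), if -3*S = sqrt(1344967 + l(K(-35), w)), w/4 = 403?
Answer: sqrt(-7450443 - 3*sqrt(1345353))/3 ≈ 910.06*I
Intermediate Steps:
w = 1612 (w = 4*403 = 1612)
K(m) = 2*m
S = -sqrt(1345353)/3 (S = -sqrt(1344967 + 386)/3 = -sqrt(1345353)/3 ≈ -386.63)
sqrt(-827*(976 + (-5)**2) + S) = sqrt(-827*(976 + (-5)**2) - sqrt(1345353)/3) = sqrt(-827*(976 + 25) - sqrt(1345353)/3) = sqrt(-827*1001 - sqrt(1345353)/3) = sqrt(-827827 - sqrt(1345353)/3)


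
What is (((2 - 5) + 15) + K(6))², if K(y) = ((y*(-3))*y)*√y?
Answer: 70128 - 2592*√6 ≈ 63779.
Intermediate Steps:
K(y) = -3*y^(5/2) (K(y) = ((-3*y)*y)*√y = (-3*y²)*√y = -3*y^(5/2))
(((2 - 5) + 15) + K(6))² = (((2 - 5) + 15) - 108*√6)² = ((-3 + 15) - 108*√6)² = (12 - 108*√6)²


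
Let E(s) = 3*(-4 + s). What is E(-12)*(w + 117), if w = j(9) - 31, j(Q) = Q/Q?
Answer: -4176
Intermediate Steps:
E(s) = -12 + 3*s
j(Q) = 1
w = -30 (w = 1 - 31 = -30)
E(-12)*(w + 117) = (-12 + 3*(-12))*(-30 + 117) = (-12 - 36)*87 = -48*87 = -4176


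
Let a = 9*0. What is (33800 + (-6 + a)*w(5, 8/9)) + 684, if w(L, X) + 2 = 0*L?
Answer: 34496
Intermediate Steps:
a = 0
w(L, X) = -2 (w(L, X) = -2 + 0*L = -2 + 0 = -2)
(33800 + (-6 + a)*w(5, 8/9)) + 684 = (33800 + (-6 + 0)*(-2)) + 684 = (33800 - 6*(-2)) + 684 = (33800 + 12) + 684 = 33812 + 684 = 34496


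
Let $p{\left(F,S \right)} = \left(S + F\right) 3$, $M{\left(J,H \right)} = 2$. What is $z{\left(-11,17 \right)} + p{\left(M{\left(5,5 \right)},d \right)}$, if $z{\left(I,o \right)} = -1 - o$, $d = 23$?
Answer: $57$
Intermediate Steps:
$p{\left(F,S \right)} = 3 F + 3 S$ ($p{\left(F,S \right)} = \left(F + S\right) 3 = 3 F + 3 S$)
$z{\left(-11,17 \right)} + p{\left(M{\left(5,5 \right)},d \right)} = \left(-1 - 17\right) + \left(3 \cdot 2 + 3 \cdot 23\right) = \left(-1 - 17\right) + \left(6 + 69\right) = -18 + 75 = 57$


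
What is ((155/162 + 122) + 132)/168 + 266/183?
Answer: 4932635/1660176 ≈ 2.9712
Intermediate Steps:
((155/162 + 122) + 132)/168 + 266/183 = ((155*(1/162) + 122) + 132)*(1/168) + 266*(1/183) = ((155/162 + 122) + 132)*(1/168) + 266/183 = (19919/162 + 132)*(1/168) + 266/183 = (41303/162)*(1/168) + 266/183 = 41303/27216 + 266/183 = 4932635/1660176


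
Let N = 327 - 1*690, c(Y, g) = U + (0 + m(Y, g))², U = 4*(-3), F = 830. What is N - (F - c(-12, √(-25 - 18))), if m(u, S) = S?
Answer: -1248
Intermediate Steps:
U = -12
c(Y, g) = -12 + g² (c(Y, g) = -12 + (0 + g)² = -12 + g²)
N = -363 (N = 327 - 690 = -363)
N - (F - c(-12, √(-25 - 18))) = -363 - (830 - (-12 + (√(-25 - 18))²)) = -363 - (830 - (-12 + (√(-43))²)) = -363 - (830 - (-12 + (I*√43)²)) = -363 - (830 - (-12 - 43)) = -363 - (830 - 1*(-55)) = -363 - (830 + 55) = -363 - 1*885 = -363 - 885 = -1248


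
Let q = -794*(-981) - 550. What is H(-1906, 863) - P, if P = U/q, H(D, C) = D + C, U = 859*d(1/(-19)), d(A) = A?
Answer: -15424838529/14788916 ≈ -1043.0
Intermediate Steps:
U = -859/19 (U = 859/(-19) = 859*(-1/19) = -859/19 ≈ -45.211)
H(D, C) = C + D
q = 778364 (q = 778914 - 550 = 778364)
P = -859/14788916 (P = -859/19/778364 = -859/19*1/778364 = -859/14788916 ≈ -5.8084e-5)
H(-1906, 863) - P = (863 - 1906) - 1*(-859/14788916) = -1043 + 859/14788916 = -15424838529/14788916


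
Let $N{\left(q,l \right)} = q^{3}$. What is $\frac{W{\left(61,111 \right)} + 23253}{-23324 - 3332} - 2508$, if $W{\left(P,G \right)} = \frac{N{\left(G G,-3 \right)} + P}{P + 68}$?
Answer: $- \frac{1879041620851}{3438624} \approx -5.4645 \cdot 10^{5}$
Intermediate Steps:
$W{\left(P,G \right)} = \frac{P + G^{6}}{68 + P}$ ($W{\left(P,G \right)} = \frac{\left(G G\right)^{3} + P}{P + 68} = \frac{\left(G^{2}\right)^{3} + P}{68 + P} = \frac{G^{6} + P}{68 + P} = \frac{P + G^{6}}{68 + P}$)
$\frac{W{\left(61,111 \right)} + 23253}{-23324 - 3332} - 2508 = \frac{\frac{61 + 111^{6}}{68 + 61} + 23253}{-23324 - 3332} - 2508 = \frac{\frac{61 + 1870414552161}{129} + 23253}{-26656} - 2508 = \left(\frac{1}{129} \cdot 1870414552222 + 23253\right) \left(- \frac{1}{26656}\right) - 2508 = \left(\frac{1870414552222}{129} + 23253\right) \left(- \frac{1}{26656}\right) - 2508 = \frac{1870417551859}{129} \left(- \frac{1}{26656}\right) - 2508 = - \frac{1870417551859}{3438624} - 2508 = - \frac{1879041620851}{3438624}$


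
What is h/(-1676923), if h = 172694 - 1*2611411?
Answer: 2438717/1676923 ≈ 1.4543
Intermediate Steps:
h = -2438717 (h = 172694 - 2611411 = -2438717)
h/(-1676923) = -2438717/(-1676923) = -2438717*(-1/1676923) = 2438717/1676923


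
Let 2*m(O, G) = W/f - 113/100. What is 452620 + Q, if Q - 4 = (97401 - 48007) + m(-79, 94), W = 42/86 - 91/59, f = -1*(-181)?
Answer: 46104979752539/91839400 ≈ 5.0202e+5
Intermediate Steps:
f = 181
W = -2674/2537 (W = 42*(1/86) - 91*1/59 = 21/43 - 91/59 = -2674/2537 ≈ -1.0540)
m(O, G) = -52156661/91839400 (m(O, G) = (-2674/2537/181 - 113/100)/2 = (-2674/2537*1/181 - 113*1/100)/2 = (-2674/459197 - 113/100)/2 = (½)*(-52156661/45919700) = -52156661/91839400)
Q = 4536630524539/91839400 (Q = 4 + ((97401 - 48007) - 52156661/91839400) = 4 + (49394 - 52156661/91839400) = 4 + 4536263166939/91839400 = 4536630524539/91839400 ≈ 49397.)
452620 + Q = 452620 + 4536630524539/91839400 = 46104979752539/91839400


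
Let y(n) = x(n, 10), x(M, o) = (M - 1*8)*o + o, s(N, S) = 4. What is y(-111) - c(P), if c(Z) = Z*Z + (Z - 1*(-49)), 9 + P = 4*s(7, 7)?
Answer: -1285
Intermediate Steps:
x(M, o) = o + o*(-8 + M) (x(M, o) = (M - 8)*o + o = (-8 + M)*o + o = o*(-8 + M) + o = o + o*(-8 + M))
P = 7 (P = -9 + 4*4 = -9 + 16 = 7)
c(Z) = 49 + Z + Z² (c(Z) = Z² + (Z + 49) = Z² + (49 + Z) = 49 + Z + Z²)
y(n) = -70 + 10*n (y(n) = 10*(-7 + n) = -70 + 10*n)
y(-111) - c(P) = (-70 + 10*(-111)) - (49 + 7 + 7²) = (-70 - 1110) - (49 + 7 + 49) = -1180 - 1*105 = -1180 - 105 = -1285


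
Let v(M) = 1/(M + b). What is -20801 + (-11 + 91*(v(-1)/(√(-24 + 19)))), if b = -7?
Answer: -20812 + 91*I*√5/40 ≈ -20812.0 + 5.0871*I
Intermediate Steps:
v(M) = 1/(-7 + M) (v(M) = 1/(M - 7) = 1/(-7 + M))
-20801 + (-11 + 91*(v(-1)/(√(-24 + 19)))) = -20801 + (-11 + 91*(1/((-7 - 1)*(√(-24 + 19))))) = -20801 + (-11 + 91*(1/((-8)*(√(-5))))) = -20801 + (-11 + 91*(-(-I*√5/5)/8)) = -20801 + (-11 + 91*(-(-1)*I*√5/40)) = -20801 + (-11 + 91*(I*√5/40)) = -20801 + (-11 + 91*I*√5/40) = -20812 + 91*I*√5/40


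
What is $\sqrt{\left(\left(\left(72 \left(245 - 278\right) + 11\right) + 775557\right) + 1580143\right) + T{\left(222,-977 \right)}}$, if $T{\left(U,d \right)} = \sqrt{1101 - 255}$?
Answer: $\sqrt{2353335 + 3 \sqrt{94}} \approx 1534.1$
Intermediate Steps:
$T{\left(U,d \right)} = 3 \sqrt{94}$ ($T{\left(U,d \right)} = \sqrt{846} = 3 \sqrt{94}$)
$\sqrt{\left(\left(\left(72 \left(245 - 278\right) + 11\right) + 775557\right) + 1580143\right) + T{\left(222,-977 \right)}} = \sqrt{\left(\left(\left(72 \left(245 - 278\right) + 11\right) + 775557\right) + 1580143\right) + 3 \sqrt{94}} = \sqrt{\left(\left(\left(72 \left(-33\right) + 11\right) + 775557\right) + 1580143\right) + 3 \sqrt{94}} = \sqrt{\left(\left(\left(-2376 + 11\right) + 775557\right) + 1580143\right) + 3 \sqrt{94}} = \sqrt{\left(\left(-2365 + 775557\right) + 1580143\right) + 3 \sqrt{94}} = \sqrt{\left(773192 + 1580143\right) + 3 \sqrt{94}} = \sqrt{2353335 + 3 \sqrt{94}}$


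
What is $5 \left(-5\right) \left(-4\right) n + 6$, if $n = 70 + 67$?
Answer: $13706$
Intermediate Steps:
$n = 137$
$5 \left(-5\right) \left(-4\right) n + 6 = 5 \left(-5\right) \left(-4\right) 137 + 6 = \left(-25\right) \left(-4\right) 137 + 6 = 100 \cdot 137 + 6 = 13700 + 6 = 13706$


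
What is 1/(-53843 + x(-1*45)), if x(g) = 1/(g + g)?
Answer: -90/4845871 ≈ -1.8573e-5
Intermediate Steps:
x(g) = 1/(2*g)
1/(-53843 + x(-1*45)) = 1/(-53843 + 1/(2*((-1*45)))) = 1/(-53843 + (½)/(-45)) = 1/(-53843 + (½)*(-1/45)) = 1/(-53843 - 1/90) = 1/(-4845871/90) = -90/4845871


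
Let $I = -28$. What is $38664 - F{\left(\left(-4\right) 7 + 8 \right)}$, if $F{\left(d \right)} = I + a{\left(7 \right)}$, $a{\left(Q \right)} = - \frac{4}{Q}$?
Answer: $\frac{270848}{7} \approx 38693.0$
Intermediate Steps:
$F{\left(d \right)} = - \frac{200}{7}$ ($F{\left(d \right)} = -28 - \frac{4}{7} = - \frac{200}{7}$)
$38664 - F{\left(\left(-4\right) 7 + 8 \right)} = 38664 - - \frac{200}{7} = 38664 + \frac{200}{7} = \frac{270848}{7}$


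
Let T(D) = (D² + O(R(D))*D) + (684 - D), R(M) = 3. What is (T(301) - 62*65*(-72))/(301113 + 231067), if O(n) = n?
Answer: 382047/532180 ≈ 0.71789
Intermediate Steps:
T(D) = 684 + D² + 2*D (T(D) = (D² + 3*D) + (684 - D) = 684 + D² + 2*D)
(T(301) - 62*65*(-72))/(301113 + 231067) = ((684 + 301² + 2*301) - 62*65*(-72))/(301113 + 231067) = ((684 + 90601 + 602) - 4030*(-72))/532180 = (91887 + 290160)*(1/532180) = 382047*(1/532180) = 382047/532180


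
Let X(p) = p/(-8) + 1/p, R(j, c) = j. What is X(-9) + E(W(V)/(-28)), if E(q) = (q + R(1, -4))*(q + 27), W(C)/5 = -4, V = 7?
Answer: 171193/3528 ≈ 48.524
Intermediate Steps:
W(C) = -20 (W(C) = 5*(-4) = -20)
E(q) = (1 + q)*(27 + q) (E(q) = (q + 1)*(q + 27) = (1 + q)*(27 + q))
X(p) = 1/p - p/8 (X(p) = p*(-⅛) + 1/p = -p/8 + 1/p = 1/p - p/8)
X(-9) + E(W(V)/(-28)) = (1/(-9) - ⅛*(-9)) + (27 + (-20/(-28))² + 28*(-20/(-28))) = (-⅑ + 9/8) + (27 + (-20*(-1/28))² + 28*(-20*(-1/28))) = 73/72 + (27 + (5/7)² + 28*(5/7)) = 73/72 + (27 + 25/49 + 20) = 73/72 + 2328/49 = 171193/3528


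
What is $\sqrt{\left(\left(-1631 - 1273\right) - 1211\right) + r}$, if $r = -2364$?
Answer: $i \sqrt{6479} \approx 80.492 i$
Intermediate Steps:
$\sqrt{\left(\left(-1631 - 1273\right) - 1211\right) + r} = \sqrt{\left(\left(-1631 - 1273\right) - 1211\right) - 2364} = \sqrt{\left(-2904 - 1211\right) - 2364} = \sqrt{-4115 - 2364} = \sqrt{-6479} = i \sqrt{6479}$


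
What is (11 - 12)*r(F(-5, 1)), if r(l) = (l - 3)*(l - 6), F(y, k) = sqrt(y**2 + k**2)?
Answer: -44 + 9*sqrt(26) ≈ 1.8912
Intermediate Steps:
F(y, k) = sqrt(k**2 + y**2)
r(l) = (-6 + l)*(-3 + l) (r(l) = (-3 + l)*(-6 + l) = (-6 + l)*(-3 + l))
(11 - 12)*r(F(-5, 1)) = (11 - 12)*(18 + (sqrt(1**2 + (-5)**2))**2 - 9*sqrt(1**2 + (-5)**2)) = -(18 + (sqrt(1 + 25))**2 - 9*sqrt(1 + 25)) = -(18 + (sqrt(26))**2 - 9*sqrt(26)) = -(18 + 26 - 9*sqrt(26)) = -(44 - 9*sqrt(26)) = -44 + 9*sqrt(26)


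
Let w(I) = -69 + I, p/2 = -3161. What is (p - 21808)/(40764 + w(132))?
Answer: -28130/40827 ≈ -0.68900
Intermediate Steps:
p = -6322 (p = 2*(-3161) = -6322)
(p - 21808)/(40764 + w(132)) = (-6322 - 21808)/(40764 + (-69 + 132)) = -28130/(40764 + 63) = -28130/40827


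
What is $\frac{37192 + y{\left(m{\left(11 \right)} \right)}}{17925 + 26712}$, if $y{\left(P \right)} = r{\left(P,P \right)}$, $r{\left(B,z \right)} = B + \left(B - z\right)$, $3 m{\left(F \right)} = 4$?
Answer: $\frac{111580}{133911} \approx 0.83324$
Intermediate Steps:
$m{\left(F \right)} = \frac{4}{3}$ ($m{\left(F \right)} = \frac{1}{3} \cdot 4 = \frac{4}{3}$)
$r{\left(B,z \right)} = - z + 2 B$
$y{\left(P \right)} = P$ ($y{\left(P \right)} = - P + 2 P = P$)
$\frac{37192 + y{\left(m{\left(11 \right)} \right)}}{17925 + 26712} = \frac{37192 + \frac{4}{3}}{17925 + 26712} = \frac{111580}{3 \cdot 44637} = \frac{111580}{3} \cdot \frac{1}{44637} = \frac{111580}{133911}$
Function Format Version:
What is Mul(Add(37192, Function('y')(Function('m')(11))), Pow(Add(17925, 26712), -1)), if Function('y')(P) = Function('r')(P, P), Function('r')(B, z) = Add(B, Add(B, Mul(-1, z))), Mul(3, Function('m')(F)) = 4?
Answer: Rational(111580, 133911) ≈ 0.83324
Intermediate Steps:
Function('m')(F) = Rational(4, 3) (Function('m')(F) = Mul(Rational(1, 3), 4) = Rational(4, 3))
Function('r')(B, z) = Add(Mul(-1, z), Mul(2, B))
Function('y')(P) = P (Function('y')(P) = Add(Mul(-1, P), Mul(2, P)) = P)
Mul(Add(37192, Function('y')(Function('m')(11))), Pow(Add(17925, 26712), -1)) = Mul(Add(37192, Rational(4, 3)), Pow(Add(17925, 26712), -1)) = Mul(Rational(111580, 3), Pow(44637, -1)) = Mul(Rational(111580, 3), Rational(1, 44637)) = Rational(111580, 133911)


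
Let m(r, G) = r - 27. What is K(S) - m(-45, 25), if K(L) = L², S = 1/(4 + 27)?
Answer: 69193/961 ≈ 72.001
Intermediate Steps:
m(r, G) = -27 + r
S = 1/31 ≈ 0.032258
K(S) - m(-45, 25) = (1/31)² - (-27 - 45) = 1/961 - 1*(-72) = 1/961 + 72 = 69193/961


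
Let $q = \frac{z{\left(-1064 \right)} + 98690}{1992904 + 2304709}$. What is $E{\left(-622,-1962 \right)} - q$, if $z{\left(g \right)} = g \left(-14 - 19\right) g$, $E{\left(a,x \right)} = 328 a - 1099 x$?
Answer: $\frac{8389931906564}{4297613} \approx 1.9522 \cdot 10^{6}$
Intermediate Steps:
$E{\left(a,x \right)} = - 1099 x + 328 a$
$z{\left(g \right)} = - 33 g^{2}$ ($z{\left(g \right)} = g \left(-33\right) g = - 33 g g = - 33 g^{2}$)
$q = - \frac{37260478}{4297613}$ ($q = \frac{- 33 \left(-1064\right)^{2} + 98690}{1992904 + 2304709} = \frac{\left(-33\right) 1132096 + 98690}{4297613} = \left(-37359168 + 98690\right) \frac{1}{4297613} = \left(-37260478\right) \frac{1}{4297613} = - \frac{37260478}{4297613} \approx -8.67$)
$E{\left(-622,-1962 \right)} - q = \left(\left(-1099\right) \left(-1962\right) + 328 \left(-622\right)\right) - - \frac{37260478}{4297613} = \left(2156238 - 204016\right) + \frac{37260478}{4297613} = 1952222 + \frac{37260478}{4297613} = \frac{8389931906564}{4297613}$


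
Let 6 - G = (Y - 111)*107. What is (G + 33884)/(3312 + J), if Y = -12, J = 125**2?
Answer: 47051/18937 ≈ 2.4846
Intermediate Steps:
J = 15625
G = 13167 (G = 6 - (-12 - 111)*107 = 6 - (-123)*107 = 6 - 1*(-13161) = 6 + 13161 = 13167)
(G + 33884)/(3312 + J) = (13167 + 33884)/(3312 + 15625) = 47051/18937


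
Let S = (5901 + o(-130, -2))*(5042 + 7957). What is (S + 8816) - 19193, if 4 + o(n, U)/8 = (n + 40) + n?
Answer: 53402514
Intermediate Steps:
o(n, U) = 288 + 16*n (o(n, U) = -32 + 8*((n + 40) + n) = -32 + 8*((40 + n) + n) = -32 + 8*(40 + 2*n) = -32 + (320 + 16*n) = 288 + 16*n)
S = 53412891 (S = (5901 + (288 + 16*(-130)))*(5042 + 7957) = (5901 + (288 - 2080))*12999 = (5901 - 1792)*12999 = 4109*12999 = 53412891)
(S + 8816) - 19193 = (53412891 + 8816) - 19193 = 53421707 - 19193 = 53402514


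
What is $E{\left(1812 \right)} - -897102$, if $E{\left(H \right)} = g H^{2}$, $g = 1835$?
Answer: $6025833342$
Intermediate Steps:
$E{\left(H \right)} = 1835 H^{2}$
$E{\left(1812 \right)} - -897102 = 1835 \cdot 1812^{2} - -897102 = 1835 \cdot 3283344 + 897102 = 6024936240 + 897102 = 6025833342$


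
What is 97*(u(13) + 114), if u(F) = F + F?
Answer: 13580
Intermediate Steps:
u(F) = 2*F
97*(u(13) + 114) = 97*(2*13 + 114) = 97*(26 + 114) = 97*140 = 13580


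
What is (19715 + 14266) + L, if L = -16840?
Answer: 17141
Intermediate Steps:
(19715 + 14266) + L = (19715 + 14266) - 16840 = 33981 - 16840 = 17141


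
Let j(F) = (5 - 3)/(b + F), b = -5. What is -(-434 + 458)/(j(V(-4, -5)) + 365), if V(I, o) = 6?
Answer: -24/367 ≈ -0.065395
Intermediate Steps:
j(F) = 2/(-5 + F) (j(F) = (5 - 3)/(-5 + F) = 2/(-5 + F))
-(-434 + 458)/(j(V(-4, -5)) + 365) = -(-434 + 458)/(2/(-5 + 6) + 365) = -24/(2/1 + 365) = -24/(2*1 + 365) = -24/(2 + 365) = -24/367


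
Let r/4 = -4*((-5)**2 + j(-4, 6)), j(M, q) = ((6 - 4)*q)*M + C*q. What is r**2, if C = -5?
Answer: 719104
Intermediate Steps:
j(M, q) = -5*q + 2*M*q (j(M, q) = ((6 - 4)*q)*M - 5*q = (2*q)*M - 5*q = 2*M*q - 5*q = -5*q + 2*M*q)
r = 848 (r = 4*(-4*((-5)**2 + 6*(-5 + 2*(-4)))) = 4*(-4*(25 + 6*(-5 - 8))) = 4*(-4*(25 + 6*(-13))) = 4*(-4*(25 - 78)) = 4*(-4*(-53)) = 4*212 = 848)
r**2 = 848**2 = 719104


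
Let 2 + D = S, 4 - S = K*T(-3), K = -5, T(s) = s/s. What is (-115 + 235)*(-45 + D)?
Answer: -4560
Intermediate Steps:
T(s) = 1
S = 9 (S = 4 - (-5) = 4 - 1*(-5) = 4 + 5 = 9)
D = 7 (D = -2 + 9 = 7)
(-115 + 235)*(-45 + D) = (-115 + 235)*(-45 + 7) = 120*(-38) = -4560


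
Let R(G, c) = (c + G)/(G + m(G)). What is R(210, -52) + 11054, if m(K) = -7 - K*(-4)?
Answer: 11529480/1043 ≈ 11054.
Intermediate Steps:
m(K) = -7 + 4*K (m(K) = -7 - (-4)*K = -7 + 4*K)
R(G, c) = (G + c)/(-7 + 5*G) (R(G, c) = (c + G)/(G + (-7 + 4*G)) = (G + c)/(-7 + 5*G))
R(210, -52) + 11054 = (210 - 52)/(-7 + 5*210) + 11054 = 158/(-7 + 1050) + 11054 = 158/1043 + 11054 = 11529480/1043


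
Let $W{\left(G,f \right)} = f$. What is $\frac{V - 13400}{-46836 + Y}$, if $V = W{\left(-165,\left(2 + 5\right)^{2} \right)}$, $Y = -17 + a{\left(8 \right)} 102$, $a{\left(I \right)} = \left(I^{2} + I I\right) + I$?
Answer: $\frac{1027}{2537} \approx 0.40481$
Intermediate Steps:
$a{\left(I \right)} = I + 2 I^{2}$ ($a{\left(I \right)} = \left(I^{2} + I^{2}\right) + I = 2 I^{2} + I = I + 2 I^{2}$)
$Y = 13855$ ($Y = -17 + 8 \left(1 + 2 \cdot 8\right) 102 = -17 + 8 \left(1 + 16\right) 102 = -17 + 8 \cdot 17 \cdot 102 = -17 + 136 \cdot 102 = -17 + 13872 = 13855$)
$V = 49$ ($V = \left(2 + 5\right)^{2} = 7^{2} = 49$)
$\frac{V - 13400}{-46836 + Y} = \frac{49 - 13400}{-46836 + 13855} = - \frac{13351}{-32981} = \left(-13351\right) \left(- \frac{1}{32981}\right) = \frac{1027}{2537}$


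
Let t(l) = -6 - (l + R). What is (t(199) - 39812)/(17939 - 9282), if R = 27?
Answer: -40044/8657 ≈ -4.6256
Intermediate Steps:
t(l) = -33 - l (t(l) = -6 - (l + 27) = -6 - (27 + l) = -6 + (-27 - l) = -33 - l)
(t(199) - 39812)/(17939 - 9282) = ((-33 - 1*199) - 39812)/(17939 - 9282) = ((-33 - 199) - 39812)/8657 = (-232 - 39812)*(1/8657) = -40044*1/8657 = -40044/8657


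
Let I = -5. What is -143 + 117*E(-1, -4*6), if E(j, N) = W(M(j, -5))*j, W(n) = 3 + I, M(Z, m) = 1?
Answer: 91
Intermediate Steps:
W(n) = -2 (W(n) = 3 - 5 = -2)
E(j, N) = -2*j
-143 + 117*E(-1, -4*6) = -143 + 117*(-2*(-1)) = -143 + 117*2 = -143 + 234 = 91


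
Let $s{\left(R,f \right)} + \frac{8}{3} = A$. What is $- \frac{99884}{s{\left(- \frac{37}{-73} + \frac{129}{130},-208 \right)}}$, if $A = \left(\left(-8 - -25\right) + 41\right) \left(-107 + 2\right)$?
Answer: $\frac{149826}{9139} \approx 16.394$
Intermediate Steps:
$A = -6090$ ($A = \left(\left(-8 + 25\right) + 41\right) \left(-105\right) = \left(17 + 41\right) \left(-105\right) = 58 \left(-105\right) = -6090$)
$s{\left(R,f \right)} = - \frac{18278}{3}$ ($s{\left(R,f \right)} = - \frac{8}{3} - 6090 = - \frac{18278}{3}$)
$- \frac{99884}{s{\left(- \frac{37}{-73} + \frac{129}{130},-208 \right)}} = - \frac{99884}{- \frac{18278}{3}} = \left(-99884\right) \left(- \frac{3}{18278}\right) = \frac{149826}{9139}$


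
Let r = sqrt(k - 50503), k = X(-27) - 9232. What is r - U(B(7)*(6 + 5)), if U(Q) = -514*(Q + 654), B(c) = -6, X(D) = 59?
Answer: 302232 + 2*I*sqrt(14919) ≈ 3.0223e+5 + 244.29*I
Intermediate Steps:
k = -9173 (k = 59 - 9232 = -9173)
U(Q) = -336156 - 514*Q (U(Q) = -514*(654 + Q) = -336156 - 514*Q)
r = 2*I*sqrt(14919) (r = sqrt(-9173 - 50503) = sqrt(-59676) = 2*I*sqrt(14919) ≈ 244.29*I)
r - U(B(7)*(6 + 5)) = 2*I*sqrt(14919) - (-336156 - (-3084)*(6 + 5)) = 2*I*sqrt(14919) - (-336156 - (-3084)*11) = 2*I*sqrt(14919) - (-336156 - 514*(-66)) = 2*I*sqrt(14919) - (-336156 + 33924) = 2*I*sqrt(14919) - 1*(-302232) = 2*I*sqrt(14919) + 302232 = 302232 + 2*I*sqrt(14919)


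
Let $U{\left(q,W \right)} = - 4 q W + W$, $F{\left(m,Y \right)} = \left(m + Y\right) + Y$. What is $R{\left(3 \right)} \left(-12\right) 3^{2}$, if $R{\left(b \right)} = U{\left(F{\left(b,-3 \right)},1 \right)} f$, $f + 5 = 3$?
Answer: $2808$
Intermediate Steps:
$F{\left(m,Y \right)} = m + 2 Y$ ($F{\left(m,Y \right)} = \left(Y + m\right) + Y = m + 2 Y$)
$f = -2$ ($f = -5 + 3 = -2$)
$U{\left(q,W \right)} = W - 4 W q$ ($U{\left(q,W \right)} = - 4 W q + W = W - 4 W q$)
$R{\left(b \right)} = -50 + 8 b$ ($R{\left(b \right)} = 1 \left(1 - 4 \left(b + 2 \left(-3\right)\right)\right) \left(-2\right) = 1 \left(1 - 4 \left(b - 6\right)\right) \left(-2\right) = 1 \left(1 - 4 \left(-6 + b\right)\right) \left(-2\right) = 1 \left(1 - \left(-24 + 4 b\right)\right) \left(-2\right) = 1 \left(25 - 4 b\right) \left(-2\right) = \left(25 - 4 b\right) \left(-2\right) = -50 + 8 b$)
$R{\left(3 \right)} \left(-12\right) 3^{2} = \left(-50 + 8 \cdot 3\right) \left(-12\right) 3^{2} = \left(-50 + 24\right) \left(-12\right) 9 = \left(-26\right) \left(-12\right) 9 = 312 \cdot 9 = 2808$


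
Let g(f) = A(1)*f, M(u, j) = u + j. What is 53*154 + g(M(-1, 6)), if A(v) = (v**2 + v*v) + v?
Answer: 8177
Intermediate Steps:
M(u, j) = j + u
A(v) = v + 2*v**2 (A(v) = (v**2 + v**2) + v = 2*v**2 + v = v + 2*v**2)
g(f) = 3*f (g(f) = (1*(1 + 2*1))*f = (1*(1 + 2))*f = (1*3)*f = 3*f)
53*154 + g(M(-1, 6)) = 53*154 + 3*(6 - 1) = 8162 + 3*5 = 8162 + 15 = 8177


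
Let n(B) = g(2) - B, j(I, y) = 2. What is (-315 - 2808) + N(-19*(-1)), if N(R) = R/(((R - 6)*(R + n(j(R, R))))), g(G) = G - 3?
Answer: -649565/208 ≈ -3122.9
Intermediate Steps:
g(G) = -3 + G
n(B) = -1 - B (n(B) = (-3 + 2) - B = -1 - B)
N(R) = R/((-6 + R)*(-3 + R)) (N(R) = R/(((R - 6)*(R + (-1 - 1*2)))) = R/(((-6 + R)*(R + (-1 - 2)))) = R/(((-6 + R)*(R - 3))) = R/(((-6 + R)*(-3 + R))) = R*(1/((-6 + R)*(-3 + R))) = R/((-6 + R)*(-3 + R)))
(-315 - 2808) + N(-19*(-1)) = (-315 - 2808) + (-19*(-1))/(18 + (-19*(-1))² - (-171)*(-1)) = -3123 + 19/(18 + 19² - 9*19) = -3123 + 19/(18 + 361 - 171) = -3123 + 19/208 = -649565/208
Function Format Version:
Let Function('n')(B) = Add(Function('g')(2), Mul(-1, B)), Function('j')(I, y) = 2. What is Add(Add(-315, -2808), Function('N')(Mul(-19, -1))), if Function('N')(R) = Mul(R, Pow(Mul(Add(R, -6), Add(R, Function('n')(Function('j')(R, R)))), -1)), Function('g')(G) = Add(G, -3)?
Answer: Rational(-649565, 208) ≈ -3122.9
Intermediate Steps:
Function('g')(G) = Add(-3, G)
Function('n')(B) = Add(-1, Mul(-1, B)) (Function('n')(B) = Add(Add(-3, 2), Mul(-1, B)) = Add(-1, Mul(-1, B)))
Function('N')(R) = Mul(R, Pow(Add(-6, R), -1), Pow(Add(-3, R), -1)) (Function('N')(R) = Mul(R, Pow(Mul(Add(R, -6), Add(R, Add(-1, Mul(-1, 2)))), -1)) = Mul(R, Pow(Mul(Add(-6, R), Add(R, Add(-1, -2))), -1)) = Mul(R, Pow(Mul(Add(-6, R), Add(R, -3)), -1)) = Mul(R, Pow(Mul(Add(-6, R), Add(-3, R)), -1)) = Mul(R, Mul(Pow(Add(-6, R), -1), Pow(Add(-3, R), -1))) = Mul(R, Pow(Add(-6, R), -1), Pow(Add(-3, R), -1)))
Add(Add(-315, -2808), Function('N')(Mul(-19, -1))) = Add(Add(-315, -2808), Mul(Mul(-19, -1), Pow(Add(18, Pow(Mul(-19, -1), 2), Mul(-9, Mul(-19, -1))), -1))) = Add(-3123, Mul(19, Pow(Add(18, Pow(19, 2), Mul(-9, 19)), -1))) = Add(-3123, Mul(19, Pow(Add(18, 361, -171), -1))) = Add(-3123, Mul(19, Pow(208, -1))) = Add(-3123, Mul(19, Rational(1, 208))) = Add(-3123, Rational(19, 208)) = Rational(-649565, 208)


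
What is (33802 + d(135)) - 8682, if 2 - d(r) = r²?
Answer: 6897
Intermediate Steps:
d(r) = 2 - r²
(33802 + d(135)) - 8682 = (33802 + (2 - 1*135²)) - 8682 = (33802 + (2 - 1*18225)) - 8682 = (33802 + (2 - 18225)) - 8682 = (33802 - 18223) - 8682 = 15579 - 8682 = 6897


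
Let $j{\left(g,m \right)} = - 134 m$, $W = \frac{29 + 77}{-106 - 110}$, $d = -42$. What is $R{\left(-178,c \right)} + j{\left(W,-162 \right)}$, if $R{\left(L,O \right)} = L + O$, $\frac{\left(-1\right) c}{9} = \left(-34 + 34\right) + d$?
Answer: $21908$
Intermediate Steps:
$W = - \frac{53}{108}$ ($W = \frac{106}{-216} = 106 \left(- \frac{1}{216}\right) = - \frac{53}{108} \approx -0.49074$)
$c = 378$ ($c = - 9 \left(\left(-34 + 34\right) - 42\right) = - 9 \left(0 - 42\right) = \left(-9\right) \left(-42\right) = 378$)
$R{\left(-178,c \right)} + j{\left(W,-162 \right)} = \left(-178 + 378\right) - -21708 = 200 + 21708 = 21908$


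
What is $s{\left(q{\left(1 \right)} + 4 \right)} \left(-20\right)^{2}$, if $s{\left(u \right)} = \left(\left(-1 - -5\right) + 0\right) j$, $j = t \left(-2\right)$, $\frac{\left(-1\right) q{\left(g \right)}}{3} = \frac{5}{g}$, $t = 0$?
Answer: $0$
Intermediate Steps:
$q{\left(g \right)} = - \frac{15}{g}$ ($q{\left(g \right)} = - 3 \frac{5}{g} = - \frac{15}{g}$)
$j = 0$ ($j = 0 \left(-2\right) = 0$)
$s{\left(u \right)} = 0$ ($s{\left(u \right)} = \left(\left(-1 - -5\right) + 0\right) 0 = \left(\left(-1 + 5\right) + 0\right) 0 = \left(4 + 0\right) 0 = 4 \cdot 0 = 0$)
$s{\left(q{\left(1 \right)} + 4 \right)} \left(-20\right)^{2} = 0 \left(-20\right)^{2} = 0 \cdot 400 = 0$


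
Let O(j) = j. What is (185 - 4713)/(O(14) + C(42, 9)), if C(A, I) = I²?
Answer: -4528/95 ≈ -47.663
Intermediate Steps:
(185 - 4713)/(O(14) + C(42, 9)) = (185 - 4713)/(14 + 9²) = -4528/(14 + 81) = -4528/95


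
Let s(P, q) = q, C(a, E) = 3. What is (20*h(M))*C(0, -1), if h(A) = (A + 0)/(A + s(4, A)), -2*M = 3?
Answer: 30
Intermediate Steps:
M = -3/2 (M = -½*3 = -3/2 ≈ -1.5000)
h(A) = ½ (h(A) = (A + 0)/(A + A) = A/((2*A)) = A*(1/(2*A)) = ½)
(20*h(M))*C(0, -1) = (20*(½))*3 = 10*3 = 30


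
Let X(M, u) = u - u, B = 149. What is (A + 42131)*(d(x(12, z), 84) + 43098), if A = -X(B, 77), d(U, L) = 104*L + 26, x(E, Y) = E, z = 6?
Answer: 2184913660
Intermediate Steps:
X(M, u) = 0
d(U, L) = 26 + 104*L
A = 0 (A = -1*0 = 0)
(A + 42131)*(d(x(12, z), 84) + 43098) = (0 + 42131)*((26 + 104*84) + 43098) = 42131*((26 + 8736) + 43098) = 42131*(8762 + 43098) = 42131*51860 = 2184913660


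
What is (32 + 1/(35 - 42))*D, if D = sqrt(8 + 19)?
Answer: 669*sqrt(3)/7 ≈ 165.53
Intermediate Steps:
D = 3*sqrt(3) (D = sqrt(27) = 3*sqrt(3) ≈ 5.1962)
(32 + 1/(35 - 42))*D = (32 + 1/(35 - 42))*(3*sqrt(3)) = (32 + 1/(-7))*(3*sqrt(3)) = (32 - 1/7)*(3*sqrt(3)) = 223*(3*sqrt(3))/7 = 669*sqrt(3)/7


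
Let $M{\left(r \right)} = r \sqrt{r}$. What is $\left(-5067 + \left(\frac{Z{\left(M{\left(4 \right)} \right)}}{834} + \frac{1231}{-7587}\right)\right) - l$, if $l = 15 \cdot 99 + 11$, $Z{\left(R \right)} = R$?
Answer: $- \frac{6921454852}{1054593} \approx -6563.2$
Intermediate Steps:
$M{\left(r \right)} = r^{\frac{3}{2}}$
$l = 1496$ ($l = 1485 + 11 = 1496$)
$\left(-5067 + \left(\frac{Z{\left(M{\left(4 \right)} \right)}}{834} + \frac{1231}{-7587}\right)\right) - l = \left(-5067 + \left(\frac{4^{\frac{3}{2}}}{834} + \frac{1231}{-7587}\right)\right) - 1496 = \left(-5067 + \left(8 \cdot \frac{1}{834} + 1231 \left(- \frac{1}{7587}\right)\right)\right) - 1496 = \left(-5067 + \left(\frac{4}{417} - \frac{1231}{7587}\right)\right) - 1496 = \left(-5067 - \frac{160993}{1054593}\right) - 1496 = - \frac{5343783724}{1054593} - 1496 = - \frac{6921454852}{1054593}$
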